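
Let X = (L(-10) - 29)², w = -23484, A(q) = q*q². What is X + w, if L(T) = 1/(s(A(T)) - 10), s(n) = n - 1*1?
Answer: -23143827164/1022121 ≈ -22643.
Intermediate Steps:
A(q) = q³
s(n) = -1 + n (s(n) = n - 1 = -1 + n)
L(T) = 1/(-11 + T³) (L(T) = 1/((-1 + T³) - 10) = 1/(-11 + T³))
X = 859662400/1022121 (X = (1/(-11 + (-10)³) - 29)² = (1/(-11 - 1000) - 29)² = (1/(-1011) - 29)² = (-1/1011 - 29)² = (-29320/1011)² = 859662400/1022121 ≈ 841.06)
X + w = 859662400/1022121 - 23484 = -23143827164/1022121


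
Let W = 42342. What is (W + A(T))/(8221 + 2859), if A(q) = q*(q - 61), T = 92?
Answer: 22597/5540 ≈ 4.0789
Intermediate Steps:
A(q) = q*(-61 + q)
(W + A(T))/(8221 + 2859) = (42342 + 92*(-61 + 92))/(8221 + 2859) = (42342 + 92*31)/11080 = (42342 + 2852)*(1/11080) = 45194*(1/11080) = 22597/5540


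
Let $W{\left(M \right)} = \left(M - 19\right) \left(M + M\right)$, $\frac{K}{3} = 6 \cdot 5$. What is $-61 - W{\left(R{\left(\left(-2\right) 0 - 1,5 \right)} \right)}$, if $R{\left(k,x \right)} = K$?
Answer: $-12841$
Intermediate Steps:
$K = 90$ ($K = 3 \cdot 6 \cdot 5 = 3 \cdot 30 = 90$)
$R{\left(k,x \right)} = 90$
$W{\left(M \right)} = 2 M \left(-19 + M\right)$ ($W{\left(M \right)} = \left(-19 + M\right) 2 M = 2 M \left(-19 + M\right)$)
$-61 - W{\left(R{\left(\left(-2\right) 0 - 1,5 \right)} \right)} = -61 - 2 \cdot 90 \left(-19 + 90\right) = -61 - 2 \cdot 90 \cdot 71 = -61 - 12780 = -12841$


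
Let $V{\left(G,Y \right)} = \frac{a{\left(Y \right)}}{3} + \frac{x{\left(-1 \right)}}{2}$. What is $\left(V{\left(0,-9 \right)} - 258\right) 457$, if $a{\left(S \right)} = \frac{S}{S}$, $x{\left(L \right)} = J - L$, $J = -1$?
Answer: $- \frac{353261}{3} \approx -1.1775 \cdot 10^{5}$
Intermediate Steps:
$x{\left(L \right)} = -1 - L$
$a{\left(S \right)} = 1$
$V{\left(G,Y \right)} = \frac{1}{3}$ ($V{\left(G,Y \right)} = 1 \cdot \frac{1}{3} + \frac{-1 - -1}{2} = 1 \cdot \frac{1}{3} + \left(-1 + 1\right) \frac{1}{2} = \frac{1}{3} + 0 \cdot \frac{1}{2} = \frac{1}{3} + 0 = \frac{1}{3}$)
$\left(V{\left(0,-9 \right)} - 258\right) 457 = \left(\frac{1}{3} - 258\right) 457 = \left(- \frac{773}{3}\right) 457 = - \frac{353261}{3}$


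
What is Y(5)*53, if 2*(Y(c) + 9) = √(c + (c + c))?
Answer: -477 + 53*√15/2 ≈ -374.37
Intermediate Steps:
Y(c) = -9 + √3*√c/2 (Y(c) = -9 + √(c + (c + c))/2 = -9 + √(c + 2*c)/2 = -9 + √(3*c)/2 = -9 + (√3*√c)/2 = -9 + √3*√c/2)
Y(5)*53 = (-9 + √3*√5/2)*53 = (-9 + √15/2)*53 = -477 + 53*√15/2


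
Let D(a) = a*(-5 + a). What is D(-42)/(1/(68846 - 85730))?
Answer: -33329016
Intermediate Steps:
D(-42)/(1/(68846 - 85730)) = (-42*(-5 - 42))/(1/(68846 - 85730)) = (-42*(-47))/(1/(-16884)) = 1974/(-1/16884) = 1974*(-16884) = -33329016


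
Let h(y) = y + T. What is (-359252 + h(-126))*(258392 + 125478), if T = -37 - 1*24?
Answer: -137977848930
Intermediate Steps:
T = -61 (T = -37 - 24 = -61)
h(y) = -61 + y (h(y) = y - 61 = -61 + y)
(-359252 + h(-126))*(258392 + 125478) = (-359252 + (-61 - 126))*(258392 + 125478) = (-359252 - 187)*383870 = -359439*383870 = -137977848930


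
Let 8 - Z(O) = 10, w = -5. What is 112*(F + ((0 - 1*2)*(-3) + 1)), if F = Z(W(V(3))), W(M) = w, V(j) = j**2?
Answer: 560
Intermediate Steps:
W(M) = -5
Z(O) = -2 (Z(O) = 8 - 1*10 = 8 - 10 = -2)
F = -2
112*(F + ((0 - 1*2)*(-3) + 1)) = 112*(-2 + ((0 - 1*2)*(-3) + 1)) = 112*(-2 + ((0 - 2)*(-3) + 1)) = 112*(-2 + (-2*(-3) + 1)) = 112*(-2 + (6 + 1)) = 112*(-2 + 7) = 112*5 = 560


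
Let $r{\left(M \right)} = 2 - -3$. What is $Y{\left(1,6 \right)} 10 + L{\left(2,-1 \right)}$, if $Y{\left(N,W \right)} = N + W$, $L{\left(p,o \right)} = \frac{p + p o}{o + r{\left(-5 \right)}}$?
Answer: $70$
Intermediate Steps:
$r{\left(M \right)} = 5$ ($r{\left(M \right)} = 2 + 3 = 5$)
$L{\left(p,o \right)} = \frac{p + o p}{5 + o}$ ($L{\left(p,o \right)} = \frac{p + p o}{o + 5} = \frac{p + o p}{5 + o}$)
$Y{\left(1,6 \right)} 10 + L{\left(2,-1 \right)} = \left(1 + 6\right) 10 + \frac{2 \left(1 - 1\right)}{5 - 1} = 7 \cdot 10 + 2 \cdot \frac{1}{4} \cdot 0 = 70 + 2 \cdot \frac{1}{4} \cdot 0 = 70 + 0 = 70$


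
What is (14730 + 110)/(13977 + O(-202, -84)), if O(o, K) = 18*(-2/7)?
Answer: 103880/97803 ≈ 1.0621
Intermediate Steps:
O(o, K) = -36/7 (O(o, K) = 18*(-2*⅐) = 18*(-2/7) = -36/7)
(14730 + 110)/(13977 + O(-202, -84)) = (14730 + 110)/(13977 - 36/7) = 14840/(97803/7) = 14840*(7/97803) = 103880/97803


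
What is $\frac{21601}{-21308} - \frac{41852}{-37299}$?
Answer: $\frac{86086717}{794767092} \approx 0.10832$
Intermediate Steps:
$\frac{21601}{-21308} - \frac{41852}{-37299} = 21601 \left(- \frac{1}{21308}\right) - - \frac{41852}{37299} = - \frac{21601}{21308} + \frac{41852}{37299} = \frac{86086717}{794767092}$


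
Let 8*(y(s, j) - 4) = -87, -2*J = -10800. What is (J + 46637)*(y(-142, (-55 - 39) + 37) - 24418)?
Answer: -10167977763/8 ≈ -1.2710e+9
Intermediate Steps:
J = 5400 (J = -1/2*(-10800) = 5400)
y(s, j) = -55/8 (y(s, j) = 4 + (1/8)*(-87) = 4 - 87/8 = -55/8)
(J + 46637)*(y(-142, (-55 - 39) + 37) - 24418) = (5400 + 46637)*(-55/8 - 24418) = 52037*(-195399/8) = -10167977763/8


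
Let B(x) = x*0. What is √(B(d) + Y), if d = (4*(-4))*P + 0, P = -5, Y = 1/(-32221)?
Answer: I*√32221/32221 ≈ 0.005571*I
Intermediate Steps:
Y = -1/32221 ≈ -3.1036e-5
d = 80 (d = (4*(-4))*(-5) + 0 = -16*(-5) + 0 = 80 + 0 = 80)
B(x) = 0
√(B(d) + Y) = √(0 - 1/32221) = √(-1/32221) = I*√32221/32221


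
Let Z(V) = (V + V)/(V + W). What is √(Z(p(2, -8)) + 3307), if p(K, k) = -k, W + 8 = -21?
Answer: √1458051/21 ≈ 57.500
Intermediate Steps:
W = -29 (W = -8 - 21 = -29)
Z(V) = 2*V/(-29 + V) (Z(V) = (V + V)/(V - 29) = (2*V)/(-29 + V) = 2*V/(-29 + V))
√(Z(p(2, -8)) + 3307) = √(2*(-1*(-8))/(-29 - 1*(-8)) + 3307) = √(2*8/(-29 + 8) + 3307) = √(2*8/(-21) + 3307) = √(2*8*(-1/21) + 3307) = √(-16/21 + 3307) = √(69431/21) = √1458051/21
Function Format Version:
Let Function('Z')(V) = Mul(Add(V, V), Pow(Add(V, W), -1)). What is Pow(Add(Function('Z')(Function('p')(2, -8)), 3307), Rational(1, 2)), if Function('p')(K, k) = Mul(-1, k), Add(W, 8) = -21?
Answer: Mul(Rational(1, 21), Pow(1458051, Rational(1, 2))) ≈ 57.500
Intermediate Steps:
W = -29 (W = Add(-8, -21) = -29)
Function('Z')(V) = Mul(2, V, Pow(Add(-29, V), -1)) (Function('Z')(V) = Mul(Add(V, V), Pow(Add(V, -29), -1)) = Mul(Mul(2, V), Pow(Add(-29, V), -1)) = Mul(2, V, Pow(Add(-29, V), -1)))
Pow(Add(Function('Z')(Function('p')(2, -8)), 3307), Rational(1, 2)) = Pow(Add(Mul(2, Mul(-1, -8), Pow(Add(-29, Mul(-1, -8)), -1)), 3307), Rational(1, 2)) = Pow(Add(Mul(2, 8, Pow(Add(-29, 8), -1)), 3307), Rational(1, 2)) = Pow(Add(Mul(2, 8, Pow(-21, -1)), 3307), Rational(1, 2)) = Pow(Add(Mul(2, 8, Rational(-1, 21)), 3307), Rational(1, 2)) = Pow(Add(Rational(-16, 21), 3307), Rational(1, 2)) = Pow(Rational(69431, 21), Rational(1, 2)) = Mul(Rational(1, 21), Pow(1458051, Rational(1, 2)))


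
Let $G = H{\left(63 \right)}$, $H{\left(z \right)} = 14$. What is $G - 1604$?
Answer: $-1590$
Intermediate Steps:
$G = 14$
$G - 1604 = 14 - 1604 = -1590$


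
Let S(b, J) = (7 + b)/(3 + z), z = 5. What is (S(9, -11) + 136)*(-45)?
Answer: -6210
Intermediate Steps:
S(b, J) = 7/8 + b/8 (S(b, J) = (7 + b)/(3 + 5) = (7 + b)/8 = (7 + b)*(⅛) = 7/8 + b/8)
(S(9, -11) + 136)*(-45) = ((7/8 + (⅛)*9) + 136)*(-45) = ((7/8 + 9/8) + 136)*(-45) = (2 + 136)*(-45) = 138*(-45) = -6210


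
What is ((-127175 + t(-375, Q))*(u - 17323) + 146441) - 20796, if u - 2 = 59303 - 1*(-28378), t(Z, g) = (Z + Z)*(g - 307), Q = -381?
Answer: 27357852645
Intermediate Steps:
t(Z, g) = 2*Z*(-307 + g) (t(Z, g) = (2*Z)*(-307 + g) = 2*Z*(-307 + g))
u = 87683 (u = 2 + (59303 - 1*(-28378)) = 2 + (59303 + 28378) = 2 + 87681 = 87683)
((-127175 + t(-375, Q))*(u - 17323) + 146441) - 20796 = ((-127175 + 2*(-375)*(-307 - 381))*(87683 - 17323) + 146441) - 20796 = ((-127175 + 2*(-375)*(-688))*70360 + 146441) - 20796 = ((-127175 + 516000)*70360 + 146441) - 20796 = (388825*70360 + 146441) - 20796 = (27357727000 + 146441) - 20796 = 27357873441 - 20796 = 27357852645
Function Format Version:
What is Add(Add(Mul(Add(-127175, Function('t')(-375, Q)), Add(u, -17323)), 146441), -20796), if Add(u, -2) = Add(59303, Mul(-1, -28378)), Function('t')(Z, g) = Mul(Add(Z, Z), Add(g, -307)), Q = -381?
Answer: 27357852645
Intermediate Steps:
Function('t')(Z, g) = Mul(2, Z, Add(-307, g)) (Function('t')(Z, g) = Mul(Mul(2, Z), Add(-307, g)) = Mul(2, Z, Add(-307, g)))
u = 87683 (u = Add(2, Add(59303, Mul(-1, -28378))) = Add(2, Add(59303, 28378)) = Add(2, 87681) = 87683)
Add(Add(Mul(Add(-127175, Function('t')(-375, Q)), Add(u, -17323)), 146441), -20796) = Add(Add(Mul(Add(-127175, Mul(2, -375, Add(-307, -381))), Add(87683, -17323)), 146441), -20796) = Add(Add(Mul(Add(-127175, Mul(2, -375, -688)), 70360), 146441), -20796) = Add(Add(Mul(Add(-127175, 516000), 70360), 146441), -20796) = Add(Add(Mul(388825, 70360), 146441), -20796) = Add(Add(27357727000, 146441), -20796) = Add(27357873441, -20796) = 27357852645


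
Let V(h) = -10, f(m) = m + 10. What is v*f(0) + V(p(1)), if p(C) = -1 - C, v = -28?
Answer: -290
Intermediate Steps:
f(m) = 10 + m
v*f(0) + V(p(1)) = -28*(10 + 0) - 10 = -28*10 - 10 = -280 - 10 = -290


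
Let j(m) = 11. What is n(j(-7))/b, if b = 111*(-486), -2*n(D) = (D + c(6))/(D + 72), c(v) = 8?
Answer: 19/8955036 ≈ 2.1217e-6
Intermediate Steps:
n(D) = -(8 + D)/(2*(72 + D)) (n(D) = -(D + 8)/(2*(D + 72)) = -(8 + D)/(2*(72 + D)))
b = -53946
n(j(-7))/b = ((-8 - 1*11)/(2*(72 + 11)))/(-53946) = ((½)*(-8 - 11)/83)*(-1/53946) = ((½)*(1/83)*(-19))*(-1/53946) = -19/166*(-1/53946) = 19/8955036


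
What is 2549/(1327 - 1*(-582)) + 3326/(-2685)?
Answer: 494731/5125665 ≈ 0.096520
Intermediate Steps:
2549/(1327 - 1*(-582)) + 3326/(-2685) = 2549/(1327 + 582) + 3326*(-1/2685) = 2549/1909 - 3326/2685 = 494731/5125665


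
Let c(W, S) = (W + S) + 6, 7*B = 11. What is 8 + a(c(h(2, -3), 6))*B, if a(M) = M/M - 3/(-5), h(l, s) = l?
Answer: 368/35 ≈ 10.514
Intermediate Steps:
B = 11/7 (B = (⅐)*11 = 11/7 ≈ 1.5714)
c(W, S) = 6 + S + W (c(W, S) = (S + W) + 6 = 6 + S + W)
a(M) = 8/5 (a(M) = 1 - 3*(-⅕) = 1 + ⅗ = 8/5)
8 + a(c(h(2, -3), 6))*B = 8 + (8/5)*(11/7) = 8 + 88/35 = 368/35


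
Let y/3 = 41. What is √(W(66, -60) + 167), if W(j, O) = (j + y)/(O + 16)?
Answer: √78749/22 ≈ 12.756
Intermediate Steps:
y = 123 (y = 3*41 = 123)
W(j, O) = (123 + j)/(16 + O) (W(j, O) = (j + 123)/(O + 16) = (123 + j)/(16 + O))
√(W(66, -60) + 167) = √((123 + 66)/(16 - 60) + 167) = √(189/(-44) + 167) = √(-1/44*189 + 167) = √(-189/44 + 167) = √(7159/44) = √78749/22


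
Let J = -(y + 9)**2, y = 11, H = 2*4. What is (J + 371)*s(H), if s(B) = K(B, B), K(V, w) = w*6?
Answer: -1392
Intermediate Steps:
H = 8
K(V, w) = 6*w
J = -400 (J = -(11 + 9)**2 = -1*20**2 = -1*400 = -400)
s(B) = 6*B
(J + 371)*s(H) = (-400 + 371)*(6*8) = -29*48 = -1392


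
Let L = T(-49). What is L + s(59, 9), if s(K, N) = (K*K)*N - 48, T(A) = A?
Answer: 31232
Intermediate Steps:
L = -49
s(K, N) = -48 + N*K**2 (s(K, N) = K**2*N - 48 = N*K**2 - 48 = -48 + N*K**2)
L + s(59, 9) = -49 + (-48 + 9*59**2) = -49 + (-48 + 9*3481) = -49 + (-48 + 31329) = -49 + 31281 = 31232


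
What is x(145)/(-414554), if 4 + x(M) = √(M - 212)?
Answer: 2/207277 - I*√67/414554 ≈ 9.6489e-6 - 1.9745e-5*I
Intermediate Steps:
x(M) = -4 + √(-212 + M) (x(M) = -4 + √(M - 212) = -4 + √(-212 + M))
x(145)/(-414554) = (-4 + √(-212 + 145))/(-414554) = (-4 + √(-67))*(-1/414554) = (-4 + I*√67)*(-1/414554) = 2/207277 - I*√67/414554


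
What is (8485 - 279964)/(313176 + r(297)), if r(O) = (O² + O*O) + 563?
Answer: -271479/490157 ≈ -0.55386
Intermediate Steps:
r(O) = 563 + 2*O² (r(O) = (O² + O²) + 563 = 2*O² + 563 = 563 + 2*O²)
(8485 - 279964)/(313176 + r(297)) = (8485 - 279964)/(313176 + (563 + 2*297²)) = -271479/(313176 + (563 + 2*88209)) = -271479/(313176 + (563 + 176418)) = -271479/(313176 + 176981) = -271479/490157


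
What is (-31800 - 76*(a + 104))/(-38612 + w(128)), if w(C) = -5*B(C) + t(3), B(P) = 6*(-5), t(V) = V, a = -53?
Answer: 35676/38459 ≈ 0.92764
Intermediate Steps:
B(P) = -30
w(C) = 153 (w(C) = -5*(-30) + 3 = 150 + 3 = 153)
(-31800 - 76*(a + 104))/(-38612 + w(128)) = (-31800 - 76*(-53 + 104))/(-38612 + 153) = (-31800 - 76*51)/(-38459) = (-31800 - 3876)*(-1/38459) = -35676*(-1/38459) = 35676/38459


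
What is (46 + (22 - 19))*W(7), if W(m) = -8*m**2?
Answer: -19208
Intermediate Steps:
(46 + (22 - 19))*W(7) = (46 + (22 - 19))*(-8*7**2) = (46 + 3)*(-8*49) = 49*(-392) = -19208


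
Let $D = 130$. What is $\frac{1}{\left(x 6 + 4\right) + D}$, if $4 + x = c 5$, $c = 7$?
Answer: $\frac{1}{320} \approx 0.003125$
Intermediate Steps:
$x = 31$ ($x = -4 + 7 \cdot 5 = -4 + 35 = 31$)
$\frac{1}{\left(x 6 + 4\right) + D} = \frac{1}{\left(31 \cdot 6 + 4\right) + 130} = \frac{1}{\left(186 + 4\right) + 130} = \frac{1}{190 + 130} = \frac{1}{320}$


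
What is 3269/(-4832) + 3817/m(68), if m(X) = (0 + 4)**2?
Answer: 1149465/4832 ≈ 237.89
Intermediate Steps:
m(X) = 16 (m(X) = 4**2 = 16)
3269/(-4832) + 3817/m(68) = 3269/(-4832) + 3817/16 = 3269*(-1/4832) + 3817*(1/16) = -3269/4832 + 3817/16 = 1149465/4832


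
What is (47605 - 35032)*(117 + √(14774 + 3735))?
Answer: 1471041 + 12573*√18509 ≈ 3.1816e+6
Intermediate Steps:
(47605 - 35032)*(117 + √(14774 + 3735)) = 12573*(117 + √18509) = 1471041 + 12573*√18509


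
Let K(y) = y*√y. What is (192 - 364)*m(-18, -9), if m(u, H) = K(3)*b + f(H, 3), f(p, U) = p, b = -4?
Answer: 1548 + 2064*√3 ≈ 5123.0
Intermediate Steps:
K(y) = y^(3/2)
m(u, H) = H - 12*√3 (m(u, H) = 3^(3/2)*(-4) + H = (3*√3)*(-4) + H = -12*√3 + H = H - 12*√3)
(192 - 364)*m(-18, -9) = (192 - 364)*(-9 - 12*√3) = -172*(-9 - 12*√3) = 1548 + 2064*√3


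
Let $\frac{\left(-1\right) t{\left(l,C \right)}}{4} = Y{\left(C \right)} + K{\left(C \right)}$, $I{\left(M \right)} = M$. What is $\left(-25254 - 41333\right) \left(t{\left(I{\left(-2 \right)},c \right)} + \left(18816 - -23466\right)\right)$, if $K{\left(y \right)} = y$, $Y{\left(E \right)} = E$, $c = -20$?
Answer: $-2826085454$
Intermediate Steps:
$t{\left(l,C \right)} = - 8 C$ ($t{\left(l,C \right)} = - 4 \left(C + C\right) = - 4 \cdot 2 C = - 8 C$)
$\left(-25254 - 41333\right) \left(t{\left(I{\left(-2 \right)},c \right)} + \left(18816 - -23466\right)\right) = \left(-25254 - 41333\right) \left(\left(-8\right) \left(-20\right) + \left(18816 - -23466\right)\right) = - 66587 \left(160 + \left(18816 + 23466\right)\right) = - 66587 \left(160 + 42282\right) = \left(-66587\right) 42442 = -2826085454$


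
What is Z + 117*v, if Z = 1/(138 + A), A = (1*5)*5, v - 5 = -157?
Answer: -2898791/163 ≈ -17784.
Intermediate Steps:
v = -152 (v = 5 - 157 = -152)
A = 25 (A = 5*5 = 25)
Z = 1/163 (Z = 1/(138 + 25) = 1/163 ≈ 0.0061350)
Z + 117*v = 1/163 + 117*(-152) = 1/163 - 17784 = -2898791/163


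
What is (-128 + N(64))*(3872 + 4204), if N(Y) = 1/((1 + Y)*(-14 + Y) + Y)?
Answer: -1712883258/1657 ≈ -1.0337e+6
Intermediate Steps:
N(Y) = 1/(Y + (1 + Y)*(-14 + Y))
(-128 + N(64))*(3872 + 4204) = (-128 + 1/(-14 + 64² - 12*64))*(3872 + 4204) = (-128 + 1/(-14 + 4096 - 768))*8076 = (-128 + 1/3314)*8076 = -424191/3314*8076 = -1712883258/1657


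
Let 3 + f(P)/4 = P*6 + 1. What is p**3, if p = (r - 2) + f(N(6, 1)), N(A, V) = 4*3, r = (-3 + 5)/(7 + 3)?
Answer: 2691419471/125 ≈ 2.1531e+7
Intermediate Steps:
r = 1/5 (r = 2/10 = 2*(1/10) = 1/5 ≈ 0.20000)
N(A, V) = 12
f(P) = -8 + 24*P (f(P) = -12 + 4*(P*6 + 1) = -12 + 4*(6*P + 1) = -12 + 4*(1 + 6*P) = -12 + (4 + 24*P) = -8 + 24*P)
p = 1391/5 (p = (1/5 - 2) + (-8 + 24*12) = -9/5 + (-8 + 288) = -9/5 + 280 = 1391/5 ≈ 278.20)
p**3 = (1391/5)**3 = 2691419471/125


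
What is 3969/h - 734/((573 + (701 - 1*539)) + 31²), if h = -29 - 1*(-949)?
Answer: 378509/97520 ≈ 3.8813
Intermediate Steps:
h = 920 (h = -29 + 949 = 920)
3969/h - 734/((573 + (701 - 1*539)) + 31²) = 3969/920 - 734/((573 + (701 - 1*539)) + 31²) = 3969*(1/920) - 734/((573 + (701 - 539)) + 961) = 3969/920 - 734/((573 + 162) + 961) = 3969/920 - 734/(735 + 961) = 3969/920 - 734/1696 = 3969/920 - 734*1/1696 = 3969/920 - 367/848 = 378509/97520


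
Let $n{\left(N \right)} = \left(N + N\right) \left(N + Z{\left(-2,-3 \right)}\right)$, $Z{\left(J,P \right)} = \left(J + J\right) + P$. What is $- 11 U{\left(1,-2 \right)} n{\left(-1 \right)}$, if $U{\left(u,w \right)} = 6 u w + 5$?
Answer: $1232$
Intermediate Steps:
$Z{\left(J,P \right)} = P + 2 J$ ($Z{\left(J,P \right)} = 2 J + P = P + 2 J$)
$U{\left(u,w \right)} = 5 + 6 u w$ ($U{\left(u,w \right)} = 6 u w + 5 = 5 + 6 u w$)
$n{\left(N \right)} = 2 N \left(-7 + N\right)$ ($n{\left(N \right)} = \left(N + N\right) \left(N + \left(-3 + 2 \left(-2\right)\right)\right) = 2 N \left(N - 7\right) = 2 N \left(-7 + N\right)$)
$- 11 U{\left(1,-2 \right)} n{\left(-1 \right)} = - 11 \left(5 + 6 \cdot 1 \left(-2\right)\right) 2 \left(-1\right) \left(-7 - 1\right) = - 11 \left(5 - 12\right) 2 \left(-1\right) \left(-8\right) = \left(-11\right) \left(-7\right) 16 = 77 \cdot 16 = 1232$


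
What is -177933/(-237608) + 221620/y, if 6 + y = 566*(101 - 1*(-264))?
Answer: 228104071/125219416 ≈ 1.8216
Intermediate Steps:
y = 206584 (y = -6 + 566*(101 - 1*(-264)) = -6 + 566*(101 + 264) = -6 + 566*365 = -6 + 206590 = 206584)
-177933/(-237608) + 221620/y = -177933/(-237608) + 221620/206584 = -177933*(-1/237608) + 221620*(1/206584) = 25419/33944 + 7915/7378 = 228104071/125219416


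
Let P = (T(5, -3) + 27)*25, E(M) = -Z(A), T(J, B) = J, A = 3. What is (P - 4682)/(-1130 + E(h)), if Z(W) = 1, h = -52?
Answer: 1294/377 ≈ 3.4324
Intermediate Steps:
E(M) = -1 (E(M) = -1*1 = -1)
P = 800 (P = (5 + 27)*25 = 32*25 = 800)
(P - 4682)/(-1130 + E(h)) = (800 - 4682)/(-1130 - 1) = -3882/(-1131) = -3882*(-1/1131) = 1294/377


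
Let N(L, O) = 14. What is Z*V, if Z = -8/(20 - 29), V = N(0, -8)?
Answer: 112/9 ≈ 12.444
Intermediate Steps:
V = 14
Z = 8/9 (Z = -8/(-9) = -8*(-⅑) = 8/9 ≈ 0.88889)
Z*V = (8/9)*14 = 112/9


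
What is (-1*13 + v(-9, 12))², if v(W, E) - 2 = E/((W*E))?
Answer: 10000/81 ≈ 123.46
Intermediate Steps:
v(W, E) = 2 + 1/W (v(W, E) = 2 + E/((W*E)) = 2 + E/((E*W)) = 2 + E*(1/(E*W)) = 2 + 1/W)
(-1*13 + v(-9, 12))² = (-1*13 + (2 + 1/(-9)))² = (-13 + (2 - ⅑))² = (-13 + 17/9)² = (-100/9)² = 10000/81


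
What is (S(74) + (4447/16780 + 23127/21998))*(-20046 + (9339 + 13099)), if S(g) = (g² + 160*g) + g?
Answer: 1919458811642034/46140805 ≈ 4.1600e+7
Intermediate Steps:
S(g) = g² + 161*g
(S(74) + (4447/16780 + 23127/21998))*(-20046 + (9339 + 13099)) = (74*(161 + 74) + (4447/16780 + 23127/21998))*(-20046 + (9339 + 13099)) = (74*235 + (4447*(1/16780) + 23127*(1/21998)))*(-20046 + 22438) = (17390 + (4447/16780 + 23127/21998))*2392 = (17390 + 242948083/184563220)*2392 = (3209797343883/184563220)*2392 = 1919458811642034/46140805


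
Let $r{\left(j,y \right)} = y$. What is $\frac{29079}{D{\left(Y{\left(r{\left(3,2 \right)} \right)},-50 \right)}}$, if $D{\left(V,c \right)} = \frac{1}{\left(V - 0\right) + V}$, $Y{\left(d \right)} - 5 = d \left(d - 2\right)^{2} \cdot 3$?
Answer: $290790$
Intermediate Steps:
$Y{\left(d \right)} = 5 + 3 d \left(-2 + d\right)^{2}$ ($Y{\left(d \right)} = 5 + d \left(d - 2\right)^{2} \cdot 3 = 5 + d \left(-2 + d\right)^{2} \cdot 3 = 5 + 3 d \left(-2 + d\right)^{2}$)
$D{\left(V,c \right)} = \frac{1}{2 V}$ ($D{\left(V,c \right)} = \frac{1}{\left(V + 0\right) + V} = \frac{1}{V + V} = \frac{1}{2 V}$)
$\frac{29079}{D{\left(Y{\left(r{\left(3,2 \right)} \right)},-50 \right)}} = \frac{29079}{\frac{1}{2} \frac{1}{5 + 3 \cdot 2 \left(-2 + 2\right)^{2}}} = \frac{29079}{\frac{1}{2} \frac{1}{5 + 3 \cdot 2 \cdot 0^{2}}} = \frac{29079}{\frac{1}{2} \frac{1}{5 + 3 \cdot 2 \cdot 0}} = \frac{29079}{\frac{1}{2} \frac{1}{5 + 0}} = \frac{29079}{\frac{1}{2} \cdot \frac{1}{5}} = 29079 \frac{1}{\frac{1}{10}} = 29079 \cdot 10 = 290790$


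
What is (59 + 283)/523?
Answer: 342/523 ≈ 0.65392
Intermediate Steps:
(59 + 283)/523 = 342*(1/523) = 342/523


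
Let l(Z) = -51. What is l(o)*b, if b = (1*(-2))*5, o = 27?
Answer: 510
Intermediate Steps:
b = -10 (b = -2*5 = -10)
l(o)*b = -51*(-10) = 510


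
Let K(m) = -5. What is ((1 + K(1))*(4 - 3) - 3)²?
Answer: 49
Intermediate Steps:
((1 + K(1))*(4 - 3) - 3)² = ((1 - 5)*(4 - 3) - 3)² = (-4*1 - 3)² = (-4 - 3)² = (-7)² = 49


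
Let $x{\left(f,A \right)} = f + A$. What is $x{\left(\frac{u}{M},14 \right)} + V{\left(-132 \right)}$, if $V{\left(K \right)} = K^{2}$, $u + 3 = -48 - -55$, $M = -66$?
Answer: $\frac{575452}{33} \approx 17438.0$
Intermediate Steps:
$u = 4$ ($u = -3 - -7 = -3 + \left(-48 + 55\right) = -3 + 7 = 4$)
$x{\left(f,A \right)} = A + f$
$x{\left(\frac{u}{M},14 \right)} + V{\left(-132 \right)} = \left(14 + \frac{4}{-66}\right) + \left(-132\right)^{2} = \left(14 + 4 \left(- \frac{1}{66}\right)\right) + 17424 = \left(14 - \frac{2}{33}\right) + 17424 = \frac{460}{33} + 17424 = \frac{575452}{33}$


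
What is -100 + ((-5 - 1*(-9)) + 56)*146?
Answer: 8660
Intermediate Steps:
-100 + ((-5 - 1*(-9)) + 56)*146 = -100 + ((-5 + 9) + 56)*146 = -100 + (4 + 56)*146 = -100 + 60*146 = -100 + 8760 = 8660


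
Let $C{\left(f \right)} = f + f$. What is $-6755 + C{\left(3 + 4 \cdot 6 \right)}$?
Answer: $-6701$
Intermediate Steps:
$C{\left(f \right)} = 2 f$
$-6755 + C{\left(3 + 4 \cdot 6 \right)} = -6755 + 2 \left(3 + 4 \cdot 6\right) = -6755 + 2 \left(3 + 24\right) = -6755 + 2 \cdot 27 = -6755 + 54 = -6701$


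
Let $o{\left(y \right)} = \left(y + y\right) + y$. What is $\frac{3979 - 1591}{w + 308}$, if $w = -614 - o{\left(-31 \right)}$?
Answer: $- \frac{796}{71} \approx -11.211$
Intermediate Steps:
$o{\left(y \right)} = 3 y$ ($o{\left(y \right)} = 2 y + y = 3 y$)
$w = -521$ ($w = -614 - 3 \left(-31\right) = -614 - -93 = -614 + 93 = -521$)
$\frac{3979 - 1591}{w + 308} = \frac{3979 - 1591}{-521 + 308} = \frac{2388}{-213} = 2388 \left(- \frac{1}{213}\right) = - \frac{796}{71}$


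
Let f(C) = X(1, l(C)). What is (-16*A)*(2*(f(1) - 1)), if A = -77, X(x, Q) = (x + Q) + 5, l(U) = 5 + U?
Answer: 27104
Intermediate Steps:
X(x, Q) = 5 + Q + x (X(x, Q) = (Q + x) + 5 = 5 + Q + x)
f(C) = 11 + C (f(C) = 5 + (5 + C) + 1 = 11 + C)
(-16*A)*(2*(f(1) - 1)) = (-16*(-77))*(2*((11 + 1) - 1)) = 1232*(2*(12 - 1)) = 1232*(2*11) = 1232*22 = 27104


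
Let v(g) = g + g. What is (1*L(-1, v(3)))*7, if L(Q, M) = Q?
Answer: -7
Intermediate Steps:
v(g) = 2*g
(1*L(-1, v(3)))*7 = (1*(-1))*7 = -1*7 = -7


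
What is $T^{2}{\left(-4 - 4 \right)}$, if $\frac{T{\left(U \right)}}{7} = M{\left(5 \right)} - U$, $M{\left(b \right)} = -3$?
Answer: $1225$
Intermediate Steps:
$T{\left(U \right)} = -21 - 7 U$ ($T{\left(U \right)} = 7 \left(-3 - U\right) = -21 - 7 U$)
$T^{2}{\left(-4 - 4 \right)} = \left(-21 - 7 \left(-4 - 4\right)\right)^{2} = \left(-21 - -56\right)^{2} = \left(-21 + 56\right)^{2} = 35^{2} = 1225$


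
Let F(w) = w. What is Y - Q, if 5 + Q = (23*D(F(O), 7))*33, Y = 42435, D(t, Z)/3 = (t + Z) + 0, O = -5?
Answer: 37886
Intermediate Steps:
D(t, Z) = 3*Z + 3*t (D(t, Z) = 3*((t + Z) + 0) = 3*((Z + t) + 0) = 3*(Z + t) = 3*Z + 3*t)
Q = 4549 (Q = -5 + (23*(3*7 + 3*(-5)))*33 = -5 + (23*(21 - 15))*33 = -5 + (23*6)*33 = -5 + 138*33 = -5 + 4554 = 4549)
Y - Q = 42435 - 1*4549 = 42435 - 4549 = 37886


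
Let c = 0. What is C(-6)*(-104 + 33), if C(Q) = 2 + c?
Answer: -142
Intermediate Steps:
C(Q) = 2 (C(Q) = 2 + 0 = 2)
C(-6)*(-104 + 33) = 2*(-104 + 33) = 2*(-71) = -142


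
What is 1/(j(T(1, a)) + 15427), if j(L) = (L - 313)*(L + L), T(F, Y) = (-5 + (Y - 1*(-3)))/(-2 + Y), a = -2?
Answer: 1/14803 ≈ 6.7554e-5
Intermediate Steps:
T(F, Y) = 1 (T(F, Y) = (-5 + (Y + 3))/(-2 + Y) = (-5 + (3 + Y))/(-2 + Y) = (-2 + Y)/(-2 + Y) = 1)
j(L) = 2*L*(-313 + L) (j(L) = (-313 + L)*(2*L) = 2*L*(-313 + L))
1/(j(T(1, a)) + 15427) = 1/(2*1*(-313 + 1) + 15427) = 1/(2*1*(-312) + 15427) = 1/(-624 + 15427) = 1/14803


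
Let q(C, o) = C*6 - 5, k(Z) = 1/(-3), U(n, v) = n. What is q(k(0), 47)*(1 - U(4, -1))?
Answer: 21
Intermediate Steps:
k(Z) = -1/3
q(C, o) = -5 + 6*C (q(C, o) = 6*C - 5 = -5 + 6*C)
q(k(0), 47)*(1 - U(4, -1)) = (-5 + 6*(-1/3))*(1 - 1*4) = (-5 - 2)*(1 - 4) = -7*(-3) = 21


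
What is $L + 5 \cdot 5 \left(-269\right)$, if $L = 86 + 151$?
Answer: $-6488$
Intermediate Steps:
$L = 237$
$L + 5 \cdot 5 \left(-269\right) = 237 + 5 \cdot 5 \left(-269\right) = 237 + 25 \left(-269\right) = 237 - 6725 = -6488$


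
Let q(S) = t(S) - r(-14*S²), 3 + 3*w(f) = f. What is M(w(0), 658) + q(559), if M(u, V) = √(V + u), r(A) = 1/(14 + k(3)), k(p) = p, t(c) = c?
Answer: 9502/17 + 3*√73 ≈ 584.57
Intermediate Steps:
w(f) = -1 + f/3
r(A) = 1/17 (r(A) = 1/(14 + 3) = 1/17)
q(S) = -1/17 + S (q(S) = S - 1*1/17 = S - 1/17 = -1/17 + S)
M(w(0), 658) + q(559) = √(658 + (-1 + (⅓)*0)) + (-1/17 + 559) = √(658 + (-1 + 0)) + 9502/17 = √(658 - 1) + 9502/17 = √657 + 9502/17 = 3*√73 + 9502/17 = 9502/17 + 3*√73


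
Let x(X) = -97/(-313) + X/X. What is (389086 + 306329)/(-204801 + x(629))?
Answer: -217664895/64102303 ≈ -3.3956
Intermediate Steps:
x(X) = 410/313 (x(X) = -97*(-1/313) + 1 = 97/313 + 1 = 410/313)
(389086 + 306329)/(-204801 + x(629)) = (389086 + 306329)/(-204801 + 410/313) = 695415/(-64102303/313) = 695415*(-313/64102303) = -217664895/64102303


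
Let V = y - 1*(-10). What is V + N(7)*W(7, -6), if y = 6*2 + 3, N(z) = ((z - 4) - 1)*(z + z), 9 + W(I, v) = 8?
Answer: -3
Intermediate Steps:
W(I, v) = -1 (W(I, v) = -9 + 8 = -1)
N(z) = 2*z*(-5 + z) (N(z) = ((-4 + z) - 1)*(2*z) = (-5 + z)*(2*z) = 2*z*(-5 + z))
y = 15 (y = 12 + 3 = 15)
V = 25 (V = 15 - 1*(-10) = 15 + 10 = 25)
V + N(7)*W(7, -6) = 25 + (2*7*(-5 + 7))*(-1) = 25 + (2*7*2)*(-1) = 25 + 28*(-1) = 25 - 28 = -3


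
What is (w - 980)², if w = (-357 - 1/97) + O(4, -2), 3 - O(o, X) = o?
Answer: 16844665369/9409 ≈ 1.7903e+6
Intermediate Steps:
O(o, X) = 3 - o
w = -34727/97 (w = (-357 - 1/97) + (3 - 1*4) = (-357 - 1*1/97) + (3 - 4) = (-357 - 1/97) - 1 = -34630/97 - 1 = -34727/97 ≈ -358.01)
(w - 980)² = (-34727/97 - 980)² = (-129787/97)² = 16844665369/9409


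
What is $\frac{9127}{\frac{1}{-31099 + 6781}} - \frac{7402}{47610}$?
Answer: $- \frac{5283528942431}{23805} \approx -2.2195 \cdot 10^{8}$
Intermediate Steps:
$\frac{9127}{\frac{1}{-31099 + 6781}} - \frac{7402}{47610} = \frac{9127}{\frac{1}{-24318}} - \frac{3701}{23805} = \frac{9127}{- \frac{1}{24318}} - \frac{3701}{23805} = 9127 \left(-24318\right) - \frac{3701}{23805} = -221950386 - \frac{3701}{23805} = - \frac{5283528942431}{23805}$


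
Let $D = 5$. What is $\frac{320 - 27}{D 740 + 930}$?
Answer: $\frac{293}{4630} \approx 0.063283$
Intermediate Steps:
$\frac{320 - 27}{D 740 + 930} = \frac{320 - 27}{5 \cdot 740 + 930} = \frac{293}{3700 + 930} = \frac{293}{4630}$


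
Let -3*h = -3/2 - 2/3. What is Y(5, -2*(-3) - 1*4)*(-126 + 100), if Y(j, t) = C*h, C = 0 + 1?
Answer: -169/9 ≈ -18.778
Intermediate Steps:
h = 13/18 (h = -(-3/2 - 2/3)/3 = -(-3*½ - 2*⅓)/3 = -(-3/2 - ⅔)/3 = -⅓*(-13/6) = 13/18 ≈ 0.72222)
C = 1
Y(j, t) = 13/18 (Y(j, t) = 1*(13/18) = 13/18)
Y(5, -2*(-3) - 1*4)*(-126 + 100) = 13*(-126 + 100)/18 = (13/18)*(-26) = -169/9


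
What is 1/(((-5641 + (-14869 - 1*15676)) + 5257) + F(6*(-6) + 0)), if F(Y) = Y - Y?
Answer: -1/30929 ≈ -3.2332e-5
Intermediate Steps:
F(Y) = 0
1/(((-5641 + (-14869 - 1*15676)) + 5257) + F(6*(-6) + 0)) = 1/(((-5641 + (-14869 - 1*15676)) + 5257) + 0) = 1/(((-5641 + (-14869 - 15676)) + 5257) + 0) = 1/(((-5641 - 30545) + 5257) + 0) = 1/((-36186 + 5257) + 0) = 1/(-30929 + 0) = 1/(-30929) = -1/30929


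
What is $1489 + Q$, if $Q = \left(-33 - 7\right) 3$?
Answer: $1369$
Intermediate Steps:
$Q = -120$ ($Q = \left(-40\right) 3 = -120$)
$1489 + Q = 1489 - 120 = 1369$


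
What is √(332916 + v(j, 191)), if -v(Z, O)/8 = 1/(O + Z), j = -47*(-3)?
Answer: √2293458158/83 ≈ 576.99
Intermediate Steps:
j = 141
v(Z, O) = -8/(O + Z)
√(332916 + v(j, 191)) = √(332916 - 8/(191 + 141)) = √(332916 - 8/332) = √(332916 - 8*1/332) = √(332916 - 2/83) = √(27632026/83) = √2293458158/83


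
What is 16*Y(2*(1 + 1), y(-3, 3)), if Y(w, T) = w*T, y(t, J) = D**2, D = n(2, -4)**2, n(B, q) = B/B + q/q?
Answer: 1024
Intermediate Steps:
n(B, q) = 2 (n(B, q) = 1 + 1 = 2)
D = 4 (D = 2**2 = 4)
y(t, J) = 16 (y(t, J) = 4**2 = 16)
Y(w, T) = T*w
16*Y(2*(1 + 1), y(-3, 3)) = 16*(16*(2*(1 + 1))) = 16*(16*(2*2)) = 16*(16*4) = 16*64 = 1024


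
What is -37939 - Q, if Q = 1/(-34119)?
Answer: -1294440740/34119 ≈ -37939.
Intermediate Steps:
Q = -1/34119 ≈ -2.9309e-5
-37939 - Q = -37939 - 1*(-1/34119) = -37939 + 1/34119 = -1294440740/34119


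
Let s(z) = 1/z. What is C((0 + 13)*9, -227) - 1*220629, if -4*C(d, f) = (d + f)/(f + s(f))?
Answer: -4547607445/20612 ≈ -2.2063e+5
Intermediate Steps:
C(d, f) = -(d + f)/(4*(f + 1/f))
C((0 + 13)*9, -227) - 1*220629 = -1*(-227)*((0 + 13)*9 - 227)/(4 + 4*(-227)**2) - 1*220629 = -1*(-227)*(13*9 - 227)/(4 + 4*51529) - 220629 = -1*(-227)*(117 - 227)/(4 + 206116) - 220629 = -1*(-227)*(-110)/206120 - 220629 = -1*(-227)*1/206120*(-110) - 220629 = -2497/20612 - 220629 = -4547607445/20612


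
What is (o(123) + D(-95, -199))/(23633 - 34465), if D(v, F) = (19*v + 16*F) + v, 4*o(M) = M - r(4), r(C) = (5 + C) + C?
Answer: 10113/21664 ≈ 0.46681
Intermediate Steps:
r(C) = 5 + 2*C
o(M) = -13/4 + M/4 (o(M) = (M - (5 + 2*4))/4 = (M - (5 + 8))/4 = (M - 1*13)/4 = (M - 13)/4 = (-13 + M)/4 = -13/4 + M/4)
D(v, F) = 16*F + 20*v (D(v, F) = (16*F + 19*v) + v = 16*F + 20*v)
(o(123) + D(-95, -199))/(23633 - 34465) = ((-13/4 + (1/4)*123) + (16*(-199) + 20*(-95)))/(23633 - 34465) = ((-13/4 + 123/4) + (-3184 - 1900))/(-10832) = (55/2 - 5084)*(-1/10832) = -10113/2*(-1/10832) = 10113/21664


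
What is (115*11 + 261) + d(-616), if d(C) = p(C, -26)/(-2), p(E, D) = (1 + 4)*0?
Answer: 1526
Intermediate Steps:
p(E, D) = 0 (p(E, D) = 5*0 = 0)
d(C) = 0 (d(C) = 0/(-2) = 0*(-½) = 0)
(115*11 + 261) + d(-616) = (115*11 + 261) + 0 = (1265 + 261) + 0 = 1526 + 0 = 1526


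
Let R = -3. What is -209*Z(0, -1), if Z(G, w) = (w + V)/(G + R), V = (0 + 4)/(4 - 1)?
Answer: 209/9 ≈ 23.222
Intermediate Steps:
V = 4/3 ≈ 1.3333
Z(G, w) = (4/3 + w)/(-3 + G) (Z(G, w) = (w + 4/3)/(G - 3) = (4/3 + w)/(-3 + G))
-209*Z(0, -1) = -209*(4/3 - 1)/(-3 + 0) = -209/((-3)*3) = -(-209)/(3*3) = -209*(-⅑) = 209/9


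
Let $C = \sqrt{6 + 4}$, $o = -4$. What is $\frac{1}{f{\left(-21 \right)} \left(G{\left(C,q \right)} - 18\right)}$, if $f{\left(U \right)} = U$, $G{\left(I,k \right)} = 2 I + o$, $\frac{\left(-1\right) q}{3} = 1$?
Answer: $\frac{11}{4662} + \frac{\sqrt{10}}{4662} \approx 0.0030378$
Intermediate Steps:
$q = -3$ ($q = \left(-3\right) 1 = -3$)
$C = \sqrt{10} \approx 3.1623$
$G{\left(I,k \right)} = -4 + 2 I$ ($G{\left(I,k \right)} = 2 I - 4 = -4 + 2 I$)
$\frac{1}{f{\left(-21 \right)} \left(G{\left(C,q \right)} - 18\right)} = \frac{1}{\left(-21\right) \left(\left(-4 + 2 \sqrt{10}\right) - 18\right)} = \frac{1}{\left(-21\right) \left(-22 + 2 \sqrt{10}\right)} = \frac{1}{462 - 42 \sqrt{10}}$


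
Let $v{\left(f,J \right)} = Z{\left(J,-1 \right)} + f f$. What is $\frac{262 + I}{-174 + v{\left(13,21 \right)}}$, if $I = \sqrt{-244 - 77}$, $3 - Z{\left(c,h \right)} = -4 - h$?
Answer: $262 + i \sqrt{321} \approx 262.0 + 17.916 i$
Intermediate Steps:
$Z{\left(c,h \right)} = 7 + h$ ($Z{\left(c,h \right)} = 3 - \left(-4 - h\right) = 3 + \left(4 + h\right) = 7 + h$)
$v{\left(f,J \right)} = 6 + f^{2}$ ($v{\left(f,J \right)} = \left(7 - 1\right) + f f = 6 + f^{2}$)
$I = i \sqrt{321}$ ($I = \sqrt{-321} = i \sqrt{321} \approx 17.916 i$)
$\frac{262 + I}{-174 + v{\left(13,21 \right)}} = \frac{262 + i \sqrt{321}}{-174 + \left(6 + 13^{2}\right)} = \frac{262 + i \sqrt{321}}{-174 + \left(6 + 169\right)} = \frac{262 + i \sqrt{321}}{-174 + 175} = \frac{262 + i \sqrt{321}}{1} = \left(262 + i \sqrt{321}\right) 1 = 262 + i \sqrt{321}$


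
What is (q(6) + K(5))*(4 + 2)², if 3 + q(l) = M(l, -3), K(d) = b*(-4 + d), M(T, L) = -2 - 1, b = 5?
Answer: -36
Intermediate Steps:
M(T, L) = -3
K(d) = -20 + 5*d (K(d) = 5*(-4 + d) = -20 + 5*d)
q(l) = -6 (q(l) = -3 - 3 = -6)
(q(6) + K(5))*(4 + 2)² = (-6 + (-20 + 5*5))*(4 + 2)² = (-6 + (-20 + 25))*6² = (-6 + 5)*36 = -1*36 = -36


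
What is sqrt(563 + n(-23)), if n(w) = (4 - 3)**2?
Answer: 2*sqrt(141) ≈ 23.749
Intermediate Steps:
n(w) = 1 (n(w) = 1**2 = 1)
sqrt(563 + n(-23)) = sqrt(563 + 1) = sqrt(564) = 2*sqrt(141)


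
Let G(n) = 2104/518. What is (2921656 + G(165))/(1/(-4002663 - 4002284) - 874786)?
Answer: -2019141030717444/604559143894279 ≈ -3.3399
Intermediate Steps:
G(n) = 1052/259 (G(n) = 2104*(1/518) = 1052/259)
(2921656 + G(165))/(1/(-4002663 - 4002284) - 874786) = (2921656 + 1052/259)/(1/(-4002663 - 4002284) - 874786) = 756709956/(259*(1/(-8004947) - 874786)) = 756709956/(259*(-1/8004947 - 874786)) = 756709956/(259*(-7002615566343/8004947)) = (756709956/259)*(-8004947/7002615566343) = -2019141030717444/604559143894279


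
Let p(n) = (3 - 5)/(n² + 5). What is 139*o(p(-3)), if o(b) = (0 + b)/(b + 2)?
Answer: -139/13 ≈ -10.692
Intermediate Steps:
p(n) = -2/(5 + n²)
o(b) = b/(2 + b)
139*o(p(-3)) = 139*((-2/(5 + (-3)²))/(2 - 2/(5 + (-3)²))) = 139*((-2/(5 + 9))/(2 - 2/(5 + 9))) = 139*((-2/14)/(2 - 2/14)) = 139*((-2*1/14)/(2 - 2*1/14)) = 139*(-1/(7*(2 - ⅐))) = 139*(-1/(7*13/7)) = 139*(-⅐*7/13) = 139*(-1/13) = -139/13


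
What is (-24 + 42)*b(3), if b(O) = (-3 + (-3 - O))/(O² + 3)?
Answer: -27/2 ≈ -13.500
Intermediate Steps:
b(O) = (-6 - O)/(3 + O²)
(-24 + 42)*b(3) = (-24 + 42)*((-6 - 1*3)/(3 + 3²)) = 18*((-6 - 3)/(3 + 9)) = 18*(-9/12) = 18*((1/12)*(-9)) = 18*(-¾) = -27/2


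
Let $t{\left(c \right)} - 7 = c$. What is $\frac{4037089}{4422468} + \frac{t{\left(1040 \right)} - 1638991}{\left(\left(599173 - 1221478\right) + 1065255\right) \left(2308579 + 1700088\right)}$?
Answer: $\frac{1194734270580560843}{1308784477963766700} \approx 0.91286$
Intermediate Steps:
$t{\left(c \right)} = 7 + c$
$\frac{4037089}{4422468} + \frac{t{\left(1040 \right)} - 1638991}{\left(\left(599173 - 1221478\right) + 1065255\right) \left(2308579 + 1700088\right)} = \frac{4037089}{4422468} + \frac{\left(7 + 1040\right) - 1638991}{\left(\left(599173 - 1221478\right) + 1065255\right) \left(2308579 + 1700088\right)} = 4037089 \cdot \frac{1}{4422468} + \frac{1047 - 1638991}{\left(\left(599173 - 1221478\right) + 1065255\right) 4008667} = \frac{4037089}{4422468} - \frac{1637944}{\left(-622305 + 1065255\right) 4008667} = \frac{4037089}{4422468} - \frac{1637944}{442950 \cdot 4008667} = \frac{4037089}{4422468} - \frac{1637944}{1775639047650} = \frac{4037089}{4422468} - \frac{818972}{887819523825} = \frac{1194734270580560843}{1308784477963766700}$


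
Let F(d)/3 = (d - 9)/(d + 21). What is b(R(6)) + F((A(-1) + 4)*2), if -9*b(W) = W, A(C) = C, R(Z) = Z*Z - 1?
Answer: -38/9 ≈ -4.2222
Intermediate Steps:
R(Z) = -1 + Z² (R(Z) = Z² - 1 = -1 + Z²)
F(d) = 3*(-9 + d)/(21 + d) (F(d) = 3*((d - 9)/(d + 21)) = 3*((-9 + d)/(21 + d)) = 3*(-9 + d)/(21 + d))
b(W) = -W/9
b(R(6)) + F((A(-1) + 4)*2) = -(-1 + 6²)/9 + 3*(-9 + (-1 + 4)*2)/(21 + (-1 + 4)*2) = -(-1 + 36)/9 + 3*(-9 + 3*2)/(21 + 3*2) = -⅑*35 + 3*(-9 + 6)/(21 + 6) = -35/9 + 3*(-3)/27 = -35/9 + 3*(1/27)*(-3) = -35/9 - ⅓ = -38/9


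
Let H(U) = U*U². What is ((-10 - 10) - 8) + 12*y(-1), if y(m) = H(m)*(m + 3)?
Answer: -52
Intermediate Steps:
H(U) = U³
y(m) = m³*(3 + m) (y(m) = m³*(m + 3) = m³*(3 + m))
((-10 - 10) - 8) + 12*y(-1) = ((-10 - 10) - 8) + 12*((-1)³*(3 - 1)) = (-20 - 8) + 12*(-1*2) = -28 + 12*(-2) = -28 - 24 = -52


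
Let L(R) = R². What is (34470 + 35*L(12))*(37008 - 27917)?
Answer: 359185410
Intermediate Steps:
(34470 + 35*L(12))*(37008 - 27917) = (34470 + 35*12²)*(37008 - 27917) = (34470 + 35*144)*9091 = (34470 + 5040)*9091 = 39510*9091 = 359185410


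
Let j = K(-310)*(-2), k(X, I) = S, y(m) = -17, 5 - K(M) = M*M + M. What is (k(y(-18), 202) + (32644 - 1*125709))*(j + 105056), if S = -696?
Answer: -27811950386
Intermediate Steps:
K(M) = 5 - M - M**2 (K(M) = 5 - (M*M + M) = 5 - (M**2 + M) = 5 - (M + M**2) = 5 + (-M - M**2) = 5 - M - M**2)
k(X, I) = -696
j = 191570 (j = (5 - 1*(-310) - 1*(-310)**2)*(-2) = (5 + 310 - 1*96100)*(-2) = (5 + 310 - 96100)*(-2) = -95785*(-2) = 191570)
(k(y(-18), 202) + (32644 - 1*125709))*(j + 105056) = (-696 + (32644 - 1*125709))*(191570 + 105056) = (-696 + (32644 - 125709))*296626 = (-696 - 93065)*296626 = -93761*296626 = -27811950386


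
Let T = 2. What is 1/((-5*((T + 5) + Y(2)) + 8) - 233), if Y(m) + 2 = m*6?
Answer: -1/310 ≈ -0.0032258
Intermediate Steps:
Y(m) = -2 + 6*m (Y(m) = -2 + m*6 = -2 + 6*m)
1/((-5*((T + 5) + Y(2)) + 8) - 233) = 1/((-5*((2 + 5) + (-2 + 6*2)) + 8) - 233) = 1/((-5*(7 + (-2 + 12)) + 8) - 233) = 1/((-5*(7 + 10) + 8) - 233) = 1/((-5*17 + 8) - 233) = 1/((-85 + 8) - 233) = 1/(-77 - 233) = 1/(-310) = -1/310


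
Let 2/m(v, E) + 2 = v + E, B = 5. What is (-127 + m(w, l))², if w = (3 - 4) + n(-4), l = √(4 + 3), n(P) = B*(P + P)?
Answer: 13691340107/848241 + 234020*√7/848241 ≈ 16142.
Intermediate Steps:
n(P) = 10*P (n(P) = 5*(P + P) = 5*(2*P) = 10*P)
l = √7 ≈ 2.6458
w = -41 (w = (3 - 4) + 10*(-4) = -1 - 40 = -41)
m(v, E) = 2/(-2 + E + v) (m(v, E) = 2/(-2 + (v + E)) = 2/(-2 + (E + v)) = 2/(-2 + E + v))
(-127 + m(w, l))² = (-127 + 2/(-2 + √7 - 41))² = (-127 + 2/(-43 + √7))²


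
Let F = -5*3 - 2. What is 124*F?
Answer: -2108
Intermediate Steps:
F = -17 (F = -15 - 2 = -17)
124*F = 124*(-17) = -2108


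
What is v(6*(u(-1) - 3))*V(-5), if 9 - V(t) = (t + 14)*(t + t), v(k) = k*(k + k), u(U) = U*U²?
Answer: 114048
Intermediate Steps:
u(U) = U³
v(k) = 2*k² (v(k) = k*(2*k) = 2*k²)
V(t) = 9 - 2*t*(14 + t) (V(t) = 9 - (t + 14)*(t + t) = 9 - (14 + t)*2*t = 9 - 2*t*(14 + t))
v(6*(u(-1) - 3))*V(-5) = (2*(6*((-1)³ - 3))²)*(9 - 28*(-5) - 2*(-5)²) = (2*(6*(-1 - 3))²)*(9 + 140 - 2*25) = (2*(6*(-4))²)*(9 + 140 - 50) = (2*(-24)²)*99 = (2*576)*99 = 1152*99 = 114048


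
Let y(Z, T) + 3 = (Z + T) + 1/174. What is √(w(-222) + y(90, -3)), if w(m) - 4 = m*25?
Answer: I*√165367338/174 ≈ 73.905*I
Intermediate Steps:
y(Z, T) = -521/174 + T + Z (y(Z, T) = -3 + ((Z + T) + 1/174) = -3 + ((T + Z) + 1/174) = -3 + (1/174 + T + Z) = -521/174 + T + Z)
w(m) = 4 + 25*m (w(m) = 4 + m*25 = 4 + 25*m)
√(w(-222) + y(90, -3)) = √((4 + 25*(-222)) + (-521/174 - 3 + 90)) = √((4 - 5550) + 14617/174) = √(-5546 + 14617/174) = √(-950387/174) = I*√165367338/174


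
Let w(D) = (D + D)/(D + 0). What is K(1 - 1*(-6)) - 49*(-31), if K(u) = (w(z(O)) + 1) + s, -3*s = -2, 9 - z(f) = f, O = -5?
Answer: 4568/3 ≈ 1522.7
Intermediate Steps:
z(f) = 9 - f
s = ⅔ (s = -⅓*(-2) = ⅔ ≈ 0.66667)
w(D) = 2 (w(D) = (2*D)/D = 2)
K(u) = 11/3 (K(u) = (2 + 1) + ⅔ = 3 + ⅔ = 11/3)
K(1 - 1*(-6)) - 49*(-31) = 11/3 - 49*(-31) = 11/3 + 1519 = 4568/3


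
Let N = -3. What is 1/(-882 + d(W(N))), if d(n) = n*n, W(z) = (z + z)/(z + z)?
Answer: -1/881 ≈ -0.0011351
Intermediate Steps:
W(z) = 1 (W(z) = (2*z)/((2*z)) = (2*z)*(1/(2*z)) = 1)
d(n) = n²
1/(-882 + d(W(N))) = 1/(-882 + 1²) = 1/(-882 + 1) = 1/(-881) = -1/881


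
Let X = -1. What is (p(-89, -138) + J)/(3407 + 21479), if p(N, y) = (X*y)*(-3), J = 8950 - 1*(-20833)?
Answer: 29369/24886 ≈ 1.1801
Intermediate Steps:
J = 29783 (J = 8950 + 20833 = 29783)
p(N, y) = 3*y (p(N, y) = -y*(-3) = 3*y)
(p(-89, -138) + J)/(3407 + 21479) = (3*(-138) + 29783)/(3407 + 21479) = (-414 + 29783)/24886 = 29369*(1/24886) = 29369/24886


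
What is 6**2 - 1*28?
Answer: 8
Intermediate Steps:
6**2 - 1*28 = 36 - 28 = 8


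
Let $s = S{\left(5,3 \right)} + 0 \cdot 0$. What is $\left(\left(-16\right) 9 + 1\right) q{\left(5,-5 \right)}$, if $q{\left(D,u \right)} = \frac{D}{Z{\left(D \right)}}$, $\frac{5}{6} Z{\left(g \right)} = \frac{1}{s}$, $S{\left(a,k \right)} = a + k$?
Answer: $- \frac{14300}{3} \approx -4766.7$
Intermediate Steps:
$s = 8$ ($s = \left(5 + 3\right) + 0 \cdot 0 = 8 + 0 = 8$)
$Z{\left(g \right)} = \frac{3}{20}$ ($Z{\left(g \right)} = \frac{6}{5 \cdot 8} = \frac{6}{5} \cdot \frac{1}{8} = \frac{3}{20}$)
$q{\left(D,u \right)} = \frac{20 D}{3}$ ($q{\left(D,u \right)} = \frac{D}{\frac{3}{20}} = D \frac{20}{3} = \frac{20 D}{3}$)
$\left(\left(-16\right) 9 + 1\right) q{\left(5,-5 \right)} = \left(\left(-16\right) 9 + 1\right) \frac{20}{3} \cdot 5 = \left(-144 + 1\right) \frac{100}{3} = \left(-143\right) \frac{100}{3} = - \frac{14300}{3}$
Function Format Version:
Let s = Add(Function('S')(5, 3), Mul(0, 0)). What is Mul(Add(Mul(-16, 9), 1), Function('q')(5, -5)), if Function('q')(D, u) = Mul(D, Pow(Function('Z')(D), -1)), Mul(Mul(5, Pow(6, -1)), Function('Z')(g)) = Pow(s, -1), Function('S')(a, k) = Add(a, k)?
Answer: Rational(-14300, 3) ≈ -4766.7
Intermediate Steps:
s = 8 (s = Add(Add(5, 3), Mul(0, 0)) = Add(8, 0) = 8)
Function('Z')(g) = Rational(3, 20) (Function('Z')(g) = Mul(Rational(6, 5), Pow(8, -1)) = Mul(Rational(6, 5), Rational(1, 8)) = Rational(3, 20))
Function('q')(D, u) = Mul(Rational(20, 3), D) (Function('q')(D, u) = Mul(D, Pow(Rational(3, 20), -1)) = Mul(D, Rational(20, 3)) = Mul(Rational(20, 3), D))
Mul(Add(Mul(-16, 9), 1), Function('q')(5, -5)) = Mul(Add(Mul(-16, 9), 1), Mul(Rational(20, 3), 5)) = Mul(Add(-144, 1), Rational(100, 3)) = Mul(-143, Rational(100, 3)) = Rational(-14300, 3)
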